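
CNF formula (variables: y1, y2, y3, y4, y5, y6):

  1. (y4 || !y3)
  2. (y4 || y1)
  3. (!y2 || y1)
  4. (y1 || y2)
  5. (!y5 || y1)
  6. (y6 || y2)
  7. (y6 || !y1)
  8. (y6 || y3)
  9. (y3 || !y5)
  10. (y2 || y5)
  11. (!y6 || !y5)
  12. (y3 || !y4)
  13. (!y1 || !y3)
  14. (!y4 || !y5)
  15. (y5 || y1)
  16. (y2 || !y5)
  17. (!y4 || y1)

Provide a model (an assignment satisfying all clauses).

y1=True, y2=True, y3=False, y4=False, y5=False, y6=True

Check each clause:
  1. (y4 || !y3) — !y3 is true.
  2. (y1 || y4) — y1 is true.
  3. (!y2 || y1) — y1 is true.
  4. (y2 || y1) — y1 is true.
  5. (y1 || !y5) — y1 is true.
  6. (y6 || y2) — y2 is true.
  7. (y6 || !y1) — y6 is true.
  8. (y6 || y3) — y6 is true.
  9. (!y5 || y3) — !y5 is true.
  10. (y2 || y5) — y2 is true.
  11. (!y5 || !y6) — !y5 is true.
  12. (y3 || !y4) — !y4 is true.
  13. (!y3 || !y1) — !y3 is true.
  14. (!y5 || !y4) — !y5 is true.
  15. (y1 || y5) — y1 is true.
  16. (y2 || !y5) — y2 is true.
  17. (!y4 || y1) — y1 is true.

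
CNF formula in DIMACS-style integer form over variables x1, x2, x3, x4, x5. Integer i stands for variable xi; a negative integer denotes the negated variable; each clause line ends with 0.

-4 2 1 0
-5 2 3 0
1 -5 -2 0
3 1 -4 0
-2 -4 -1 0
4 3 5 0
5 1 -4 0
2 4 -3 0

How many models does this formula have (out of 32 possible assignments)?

Satisfying assignments:
  x1=F x2=T x3=T x4=F x5=F
  x1=T x2=F x3=F x4=T x5=F
  x1=T x2=F x3=T x4=T x5=F
  x1=T x2=F x3=T x4=T x5=T
  x1=T x2=T x3=F x4=F x5=T
  x1=T x2=T x3=T x4=F x5=F
  x1=T x2=T x3=T x4=F x5=T
Count: 7.

7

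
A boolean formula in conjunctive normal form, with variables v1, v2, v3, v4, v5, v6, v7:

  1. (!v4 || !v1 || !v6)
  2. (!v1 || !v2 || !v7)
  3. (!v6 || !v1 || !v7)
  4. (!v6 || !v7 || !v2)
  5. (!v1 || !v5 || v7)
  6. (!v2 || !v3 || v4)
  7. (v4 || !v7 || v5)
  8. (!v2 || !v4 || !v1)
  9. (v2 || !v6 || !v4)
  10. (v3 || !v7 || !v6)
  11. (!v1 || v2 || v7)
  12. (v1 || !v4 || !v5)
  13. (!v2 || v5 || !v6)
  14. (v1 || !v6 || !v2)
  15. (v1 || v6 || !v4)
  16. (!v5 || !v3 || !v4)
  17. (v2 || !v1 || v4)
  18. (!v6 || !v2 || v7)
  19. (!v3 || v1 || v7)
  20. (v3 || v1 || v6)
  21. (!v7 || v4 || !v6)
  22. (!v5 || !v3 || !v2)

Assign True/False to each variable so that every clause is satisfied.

Branch on v1: take v1 = True.
Branch on v2: take v2 = False.
  then v7 is forced to True.
  then v6 is forced to False.
  then v4 is forced to True.
Try v3 = False.
v5 is now unconstrained; take v5 = True.
Check each clause:
  1. (!v6 || !v1 || !v4) — !v6 is true.
  2. (!v1 || !v7 || !v2) — !v2 is true.
  3. (!v6 || !v1 || !v7) — !v6 is true.
  4. (!v7 || !v6 || !v2) — !v6 is true.
  5. (!v5 || !v1 || v7) — v7 is true.
  6. (!v2 || !v3 || v4) — v4 is true.
  7. (!v7 || v4 || v5) — v4 is true.
  8. (!v4 || !v2 || !v1) — !v2 is true.
  9. (v2 || !v4 || !v6) — !v6 is true.
  10. (!v6 || !v7 || v3) — !v6 is true.
  11. (!v1 || v7 || v2) — v7 is true.
  12. (!v4 || v1 || !v5) — v1 is true.
  13. (v5 || !v2 || !v6) — !v6 is true.
  14. (!v2 || !v6 || v1) — v1 is true.
  15. (!v4 || v6 || v1) — v1 is true.
  16. (!v4 || !v5 || !v3) — !v3 is true.
  17. (!v1 || v4 || v2) — v4 is true.
  18. (!v2 || !v6 || v7) — !v6 is true.
  19. (v7 || v1 || !v3) — v1 is true.
  20. (v3 || v6 || v1) — v1 is true.
  21. (v4 || !v7 || !v6) — !v6 is true.
  22. (!v3 || !v5 || !v2) — !v3 is true.

v1=T, v2=F, v3=F, v4=T, v5=T, v6=F, v7=T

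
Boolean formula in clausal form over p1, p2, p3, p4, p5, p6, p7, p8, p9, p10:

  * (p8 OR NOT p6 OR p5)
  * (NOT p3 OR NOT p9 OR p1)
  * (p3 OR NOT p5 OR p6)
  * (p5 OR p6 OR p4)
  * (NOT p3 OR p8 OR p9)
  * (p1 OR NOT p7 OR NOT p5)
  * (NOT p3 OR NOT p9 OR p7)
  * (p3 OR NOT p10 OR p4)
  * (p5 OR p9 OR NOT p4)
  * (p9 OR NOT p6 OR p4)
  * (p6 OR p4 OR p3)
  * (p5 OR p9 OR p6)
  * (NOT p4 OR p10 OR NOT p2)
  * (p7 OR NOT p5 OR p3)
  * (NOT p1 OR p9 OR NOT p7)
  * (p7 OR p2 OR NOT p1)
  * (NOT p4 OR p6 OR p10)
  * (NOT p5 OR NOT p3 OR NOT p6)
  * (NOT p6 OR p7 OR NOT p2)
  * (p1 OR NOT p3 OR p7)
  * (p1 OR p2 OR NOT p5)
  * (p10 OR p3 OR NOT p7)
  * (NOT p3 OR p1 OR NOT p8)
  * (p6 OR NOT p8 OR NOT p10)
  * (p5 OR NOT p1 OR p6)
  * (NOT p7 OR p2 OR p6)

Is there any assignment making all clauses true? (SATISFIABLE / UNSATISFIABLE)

SATISFIABLE

Branch on p1: take p1 = True.
Try p2 = True.
Branch on p3: take p3 = True.
The remaining clauses are satisfied by p4 = True, p5 = False, p6 = True, p7 = True, p8 = True, p9 = True, p10 = True.
So p1=True  p2=True  p3=True  p4=True  p5=False  p6=True  p7=True  p8=True  p9=True  p10=True is a satisfying assignment.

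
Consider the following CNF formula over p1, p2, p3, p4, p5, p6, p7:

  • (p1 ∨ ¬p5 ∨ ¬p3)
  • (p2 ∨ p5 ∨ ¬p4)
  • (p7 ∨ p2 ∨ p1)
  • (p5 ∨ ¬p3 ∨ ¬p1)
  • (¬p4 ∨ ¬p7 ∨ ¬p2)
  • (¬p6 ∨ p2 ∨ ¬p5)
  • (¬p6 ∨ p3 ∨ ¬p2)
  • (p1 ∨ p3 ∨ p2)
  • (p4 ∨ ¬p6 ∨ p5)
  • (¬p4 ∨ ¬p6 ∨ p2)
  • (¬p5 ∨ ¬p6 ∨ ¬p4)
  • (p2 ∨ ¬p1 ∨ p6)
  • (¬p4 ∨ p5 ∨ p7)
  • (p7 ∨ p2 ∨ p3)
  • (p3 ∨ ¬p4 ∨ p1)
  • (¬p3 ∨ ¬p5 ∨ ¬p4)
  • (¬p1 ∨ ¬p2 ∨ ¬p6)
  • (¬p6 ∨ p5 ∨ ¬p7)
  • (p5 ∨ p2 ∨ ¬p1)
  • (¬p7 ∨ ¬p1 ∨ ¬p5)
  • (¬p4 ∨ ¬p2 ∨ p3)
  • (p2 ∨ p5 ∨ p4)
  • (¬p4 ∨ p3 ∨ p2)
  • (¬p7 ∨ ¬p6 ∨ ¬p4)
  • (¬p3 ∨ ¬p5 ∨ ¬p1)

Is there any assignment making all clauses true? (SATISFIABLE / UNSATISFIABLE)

SATISFIABLE

Branch on p1: take p1 = True.
The remaining clauses are satisfied by p2 = True, p3 = False, p4 = False, p5 = True, p6 = False, p7 = False.
So p1=T  p2=T  p3=F  p4=F  p5=T  p6=F  p7=F is a satisfying assignment.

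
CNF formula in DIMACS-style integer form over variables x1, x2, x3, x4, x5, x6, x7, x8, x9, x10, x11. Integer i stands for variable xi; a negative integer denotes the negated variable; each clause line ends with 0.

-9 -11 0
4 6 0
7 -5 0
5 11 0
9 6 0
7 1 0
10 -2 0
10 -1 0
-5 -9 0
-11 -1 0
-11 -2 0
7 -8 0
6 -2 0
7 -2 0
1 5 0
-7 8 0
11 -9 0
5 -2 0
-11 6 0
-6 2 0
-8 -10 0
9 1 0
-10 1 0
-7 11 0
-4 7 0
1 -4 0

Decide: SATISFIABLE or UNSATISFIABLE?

x1 = True:
  propagation gives x10=True, x11=False, x5=True, x7=True; an empty clause results — contradiction.
x1 = False:
  propagation gives x7=True, x5=True, x9=False; an empty clause results — contradiction.
Every branch closes, so no satisfying assignment exists.

UNSATISFIABLE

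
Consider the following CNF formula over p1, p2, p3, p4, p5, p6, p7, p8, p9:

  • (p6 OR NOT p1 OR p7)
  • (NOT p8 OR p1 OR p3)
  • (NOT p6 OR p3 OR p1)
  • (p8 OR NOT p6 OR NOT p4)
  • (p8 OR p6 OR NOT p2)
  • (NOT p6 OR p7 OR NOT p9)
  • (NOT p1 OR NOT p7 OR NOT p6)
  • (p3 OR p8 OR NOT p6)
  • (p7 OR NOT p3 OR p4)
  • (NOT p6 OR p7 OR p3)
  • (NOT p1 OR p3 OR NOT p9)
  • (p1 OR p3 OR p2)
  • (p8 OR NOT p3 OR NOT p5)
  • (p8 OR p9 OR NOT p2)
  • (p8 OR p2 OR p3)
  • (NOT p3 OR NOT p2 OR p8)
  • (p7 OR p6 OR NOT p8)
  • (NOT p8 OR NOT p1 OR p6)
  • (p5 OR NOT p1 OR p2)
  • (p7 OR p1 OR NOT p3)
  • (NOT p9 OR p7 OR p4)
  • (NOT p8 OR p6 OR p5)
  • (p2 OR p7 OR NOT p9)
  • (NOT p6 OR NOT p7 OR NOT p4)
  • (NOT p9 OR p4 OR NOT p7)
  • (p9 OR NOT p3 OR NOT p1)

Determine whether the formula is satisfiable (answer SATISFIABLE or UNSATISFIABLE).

Branch on p1: take p1 = False.
Set p2 = True and propagate.
Branch on p3: take p3 = True.
  then p8 is forced to True.
  then p7 is forced to True.
For the remaining variables, p4 = False, p5 = False, p6 = True, p9 = False works.
Every clause has at least one true literal under this assignment.
So p1 = 0, p2 = 1, p3 = 1, p4 = 0, p5 = 0, p6 = 1, p7 = 1, p8 = 1, p9 = 0 is a satisfying assignment.

SATISFIABLE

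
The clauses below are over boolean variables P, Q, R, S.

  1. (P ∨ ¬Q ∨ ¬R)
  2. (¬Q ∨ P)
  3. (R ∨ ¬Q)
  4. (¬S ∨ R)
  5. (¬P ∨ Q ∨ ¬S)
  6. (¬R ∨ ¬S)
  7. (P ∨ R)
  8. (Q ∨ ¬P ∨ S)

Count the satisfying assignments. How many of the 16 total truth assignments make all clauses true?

2

Satisfying assignments:
  P=0 Q=0 R=1 S=0
  P=1 Q=1 R=1 S=0
That's 2 in total.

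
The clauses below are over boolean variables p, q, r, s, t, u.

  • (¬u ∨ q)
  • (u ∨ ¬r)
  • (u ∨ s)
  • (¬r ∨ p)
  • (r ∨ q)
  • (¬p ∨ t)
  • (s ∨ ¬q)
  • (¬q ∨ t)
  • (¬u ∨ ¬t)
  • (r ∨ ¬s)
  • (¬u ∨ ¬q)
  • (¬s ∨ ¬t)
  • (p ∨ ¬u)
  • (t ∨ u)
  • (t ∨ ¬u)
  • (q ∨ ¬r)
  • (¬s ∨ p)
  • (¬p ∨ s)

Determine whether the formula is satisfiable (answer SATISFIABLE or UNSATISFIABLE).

u = True:
  propagation gives q=True; an empty clause results — contradiction.
u = False:
  propagation gives r=False, s=True; an empty clause results — contradiction.
Every branch closes, so no satisfying assignment exists.

UNSATISFIABLE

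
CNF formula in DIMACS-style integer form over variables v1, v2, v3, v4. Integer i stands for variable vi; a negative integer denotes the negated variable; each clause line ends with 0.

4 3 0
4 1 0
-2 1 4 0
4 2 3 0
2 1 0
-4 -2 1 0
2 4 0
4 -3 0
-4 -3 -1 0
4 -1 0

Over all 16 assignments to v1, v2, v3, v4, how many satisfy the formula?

The models are:
  v1=1 v2=0 v3=0 v4=1
  v1=1 v2=1 v3=0 v4=1
That's 2 in total.

2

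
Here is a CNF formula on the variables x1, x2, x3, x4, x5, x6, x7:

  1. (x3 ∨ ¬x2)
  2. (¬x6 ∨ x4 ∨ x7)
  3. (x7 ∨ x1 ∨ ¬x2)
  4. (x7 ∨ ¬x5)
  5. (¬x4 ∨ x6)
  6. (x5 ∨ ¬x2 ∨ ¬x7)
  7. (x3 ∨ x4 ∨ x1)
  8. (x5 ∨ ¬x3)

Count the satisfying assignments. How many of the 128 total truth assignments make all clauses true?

23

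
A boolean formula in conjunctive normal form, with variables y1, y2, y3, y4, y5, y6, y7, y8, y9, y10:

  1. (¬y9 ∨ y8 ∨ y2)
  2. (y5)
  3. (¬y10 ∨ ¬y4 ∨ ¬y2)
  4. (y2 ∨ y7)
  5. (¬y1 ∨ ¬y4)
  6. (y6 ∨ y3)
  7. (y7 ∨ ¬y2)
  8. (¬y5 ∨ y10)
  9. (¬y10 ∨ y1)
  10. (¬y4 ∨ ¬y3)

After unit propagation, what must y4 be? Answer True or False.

False

(y5) is a unit clause: y5 = True.
(¬y5 ∨ y10): since y5 = True, the clause reduces to (y10). y10 = True.
(y1 ∨ ¬y10) with y10 = True leaves only y1, so y1 = True.
In (¬y1 ∨ ¬y4), ¬y1 is now false; ¬y4 must hold, so y4 = False.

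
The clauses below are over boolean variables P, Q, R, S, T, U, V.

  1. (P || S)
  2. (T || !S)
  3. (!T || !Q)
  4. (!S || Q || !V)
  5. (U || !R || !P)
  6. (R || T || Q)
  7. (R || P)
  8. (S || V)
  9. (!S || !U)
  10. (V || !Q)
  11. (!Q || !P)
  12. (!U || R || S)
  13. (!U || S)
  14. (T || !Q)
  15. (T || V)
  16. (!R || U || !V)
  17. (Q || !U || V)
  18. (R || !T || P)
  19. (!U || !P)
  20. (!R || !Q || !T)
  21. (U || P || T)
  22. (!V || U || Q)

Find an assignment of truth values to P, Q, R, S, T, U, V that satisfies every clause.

P = F  Q = F  R = T  S = T  T = T  U = F  V = F

Branch on P: take P = False.
  then S is forced to True.
  then T is forced to True.
  then Q is forced to False.
  then V is forced to False.
  then R is forced to True.
  then U is forced to False.
Check each clause:
  1. (P || S) — S is true.
  2. (T || !S) — T is true.
  3. (!T || !Q) — !Q is true.
  4. (!V || Q || !S) — !V is true.
  5. (!R || !P || U) — !P is true.
  6. (Q || R || T) — R is true.
  7. (P || R) — R is true.
  8. (V || S) — S is true.
  9. (!U || !S) — !U is true.
  10. (V || !Q) — !Q is true.
  11. (!P || !Q) — !Q is true.
  12. (R || !U || S) — !U is true.
  13. (S || !U) — !U is true.
  14. (!Q || T) — T is true.
  15. (V || T) — T is true.
  16. (!V || !R || U) — !V is true.
  17. (Q || !U || V) — !U is true.
  18. (R || !T || P) — R is true.
  19. (!P || !U) — !U is true.
  20. (!T || !R || !Q) — !Q is true.
  21. (U || T || P) — T is true.
  22. (U || !V || Q) — !V is true.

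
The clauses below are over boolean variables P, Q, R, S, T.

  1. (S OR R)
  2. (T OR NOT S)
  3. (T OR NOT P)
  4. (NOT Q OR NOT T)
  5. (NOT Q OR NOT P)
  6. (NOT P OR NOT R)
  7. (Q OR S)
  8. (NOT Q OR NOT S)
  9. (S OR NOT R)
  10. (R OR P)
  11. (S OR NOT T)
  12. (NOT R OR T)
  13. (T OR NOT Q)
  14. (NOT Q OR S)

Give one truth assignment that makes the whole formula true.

P=True, Q=False, R=False, S=True, T=True

Set P = True and propagate.
  then T is forced to True.
  then Q is forced to False.
  then R is forced to False.
  then S is forced to True.
Check each clause:
  1. (R OR S) — S is true.
  2. (NOT S OR T) — T is true.
  3. (NOT P OR T) — T is true.
  4. (NOT T OR NOT Q) — NOT Q is true.
  5. (NOT Q OR NOT P) — NOT Q is true.
  6. (NOT P OR NOT R) — NOT R is true.
  7. (S OR Q) — S is true.
  8. (NOT S OR NOT Q) — NOT Q is true.
  9. (S OR NOT R) — S is true.
  10. (P OR R) — P is true.
  11. (NOT T OR S) — S is true.
  12. (T OR NOT R) — NOT R is true.
  13. (NOT Q OR T) — T is true.
  14. (S OR NOT Q) — S is true.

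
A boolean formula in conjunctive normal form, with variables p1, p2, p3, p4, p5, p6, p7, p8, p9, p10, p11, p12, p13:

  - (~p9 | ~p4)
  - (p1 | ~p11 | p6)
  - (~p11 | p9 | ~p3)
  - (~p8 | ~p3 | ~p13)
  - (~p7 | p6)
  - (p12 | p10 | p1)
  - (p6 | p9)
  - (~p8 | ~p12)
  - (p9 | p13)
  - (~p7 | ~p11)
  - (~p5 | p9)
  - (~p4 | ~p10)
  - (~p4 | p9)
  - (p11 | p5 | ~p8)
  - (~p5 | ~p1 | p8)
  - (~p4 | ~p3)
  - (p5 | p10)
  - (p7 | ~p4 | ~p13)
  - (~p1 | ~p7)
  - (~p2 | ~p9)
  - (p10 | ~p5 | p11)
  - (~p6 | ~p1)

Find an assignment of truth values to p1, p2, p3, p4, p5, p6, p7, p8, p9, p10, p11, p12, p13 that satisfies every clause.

p1=T, p2=F, p3=T, p4=F, p5=F, p6=F, p7=F, p8=F, p9=T, p10=T, p11=T, p12=F, p13=F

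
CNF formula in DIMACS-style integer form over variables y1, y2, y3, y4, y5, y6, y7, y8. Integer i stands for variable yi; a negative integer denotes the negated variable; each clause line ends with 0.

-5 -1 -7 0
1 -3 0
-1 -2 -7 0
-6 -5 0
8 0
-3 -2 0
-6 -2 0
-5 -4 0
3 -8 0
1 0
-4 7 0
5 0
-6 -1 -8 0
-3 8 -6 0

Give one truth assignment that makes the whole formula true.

y1=1, y2=0, y3=1, y4=0, y5=1, y6=0, y7=0, y8=1

(y8) is a unit clause, so y8 = True.
Unit propagation: (y3) forces y3 = True.
(y1) is a unit clause, so y1 = True.
(~y2) is a unit clause, so y2 = False.
Unit propagation: (y5) forces y5 = True.
(~y7) is a unit clause, so y7 = False.
The clause (~y6) is unit: y6 must be False.
Unit propagation: (~y4) forces y4 = False.
Every clause has at least one true literal under this assignment.
Check each clause:
  1. (~y7 \/ ~y1 \/ ~y5) — ~y7 is true.
  2. (~y3 \/ y1) — y1 is true.
  3. (~y7 \/ ~y1 \/ ~y2) — ~y7 is true.
  4. (~y6 \/ ~y5) — ~y6 is true.
  5. (y8) — y8 is true.
  6. (~y2 \/ ~y3) — ~y2 is true.
  7. (~y6 \/ ~y2) — ~y6 is true.
  8. (~y4 \/ ~y5) — ~y4 is true.
  9. (y3 \/ ~y8) — y3 is true.
  10. (y1) — y1 is true.
  11. (y7 \/ ~y4) — ~y4 is true.
  12. (y5) — y5 is true.
  13. (~y1 \/ ~y6 \/ ~y8) — ~y6 is true.
  14. (~y3 \/ ~y6 \/ y8) — y8 is true.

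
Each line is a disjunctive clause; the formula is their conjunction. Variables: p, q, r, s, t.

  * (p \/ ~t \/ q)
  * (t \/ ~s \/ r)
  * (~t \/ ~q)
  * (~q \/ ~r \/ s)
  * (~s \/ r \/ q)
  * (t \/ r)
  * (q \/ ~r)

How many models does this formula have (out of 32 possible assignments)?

The models are:
  p=F q=T r=T s=T t=F
  p=T q=F r=F s=F t=T
  p=T q=T r=T s=T t=F
That's 3 in total.

3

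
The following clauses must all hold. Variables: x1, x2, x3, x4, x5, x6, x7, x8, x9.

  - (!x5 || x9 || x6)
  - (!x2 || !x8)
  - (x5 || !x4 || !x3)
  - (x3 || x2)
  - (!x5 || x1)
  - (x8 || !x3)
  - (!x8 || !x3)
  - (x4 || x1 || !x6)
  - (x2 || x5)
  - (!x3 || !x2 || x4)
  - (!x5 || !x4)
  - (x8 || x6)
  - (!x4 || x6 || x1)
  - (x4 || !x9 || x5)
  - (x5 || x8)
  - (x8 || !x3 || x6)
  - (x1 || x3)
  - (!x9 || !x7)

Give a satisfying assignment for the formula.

x1 occurs only positively in the remaining clauses — set x1 = True.
Pure literal: x7 appears only negated; assign x7 = False.
Try x2 = True.
  then x8 is forced to False.
  then x3 is forced to False.
  then x6 is forced to True.
  then x5 is forced to True.
  then x4 is forced to False.
x9 is now unconstrained; take x9 = False.
Every clause has at least one true literal under this assignment.

x1=True, x2=True, x3=False, x4=False, x5=True, x6=True, x7=False, x8=False, x9=False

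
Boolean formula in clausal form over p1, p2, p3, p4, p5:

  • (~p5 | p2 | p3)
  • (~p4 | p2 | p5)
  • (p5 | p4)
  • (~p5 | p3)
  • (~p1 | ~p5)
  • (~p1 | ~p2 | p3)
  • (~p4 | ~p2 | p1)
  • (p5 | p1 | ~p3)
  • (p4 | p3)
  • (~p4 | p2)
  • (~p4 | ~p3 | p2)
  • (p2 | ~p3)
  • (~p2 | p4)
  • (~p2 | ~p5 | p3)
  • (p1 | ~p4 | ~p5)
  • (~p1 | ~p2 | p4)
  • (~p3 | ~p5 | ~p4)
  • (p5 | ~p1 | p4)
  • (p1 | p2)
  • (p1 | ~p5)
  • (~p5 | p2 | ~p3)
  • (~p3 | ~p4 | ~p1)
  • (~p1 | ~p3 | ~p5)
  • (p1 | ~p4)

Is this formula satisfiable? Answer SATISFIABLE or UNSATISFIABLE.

UNSATISFIABLE

p4 = True:
  propagation gives p2=True, p1=True, p5=False, p3=True; an empty clause results — contradiction.
p4 = False:
  propagation gives p5=True, p3=True, p1=False; an empty clause results — contradiction.
Every branch closes, so no satisfying assignment exists.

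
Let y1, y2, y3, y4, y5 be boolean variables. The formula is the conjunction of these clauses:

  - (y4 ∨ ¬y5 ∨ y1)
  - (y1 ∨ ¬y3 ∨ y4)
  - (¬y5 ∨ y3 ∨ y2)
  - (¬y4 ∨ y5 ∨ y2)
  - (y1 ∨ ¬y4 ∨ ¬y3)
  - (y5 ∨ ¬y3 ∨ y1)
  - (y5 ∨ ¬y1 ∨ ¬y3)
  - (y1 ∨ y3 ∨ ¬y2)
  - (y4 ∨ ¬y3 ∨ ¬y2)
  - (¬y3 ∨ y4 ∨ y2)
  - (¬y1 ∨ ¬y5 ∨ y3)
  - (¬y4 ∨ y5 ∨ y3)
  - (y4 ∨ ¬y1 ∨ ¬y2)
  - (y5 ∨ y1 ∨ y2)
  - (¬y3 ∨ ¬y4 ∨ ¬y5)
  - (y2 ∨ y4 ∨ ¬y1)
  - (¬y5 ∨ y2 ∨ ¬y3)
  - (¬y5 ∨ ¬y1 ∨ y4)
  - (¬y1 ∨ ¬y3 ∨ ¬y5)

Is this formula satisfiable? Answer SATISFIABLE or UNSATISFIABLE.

y3 = True:
  y1 = True:
    propagation gives y5=True; an empty clause results — contradiction.
  y1 = False:
    propagation gives y4=True; an empty clause results — contradiction.
y3 = False:
  y1 = True:
    propagation gives y5=False, y4=False, y2=False; an empty clause results — contradiction.
  y1 = False:
    propagation gives y2=False, y5=False; an empty clause results — contradiction.
Every branch closes, so no satisfying assignment exists.

UNSATISFIABLE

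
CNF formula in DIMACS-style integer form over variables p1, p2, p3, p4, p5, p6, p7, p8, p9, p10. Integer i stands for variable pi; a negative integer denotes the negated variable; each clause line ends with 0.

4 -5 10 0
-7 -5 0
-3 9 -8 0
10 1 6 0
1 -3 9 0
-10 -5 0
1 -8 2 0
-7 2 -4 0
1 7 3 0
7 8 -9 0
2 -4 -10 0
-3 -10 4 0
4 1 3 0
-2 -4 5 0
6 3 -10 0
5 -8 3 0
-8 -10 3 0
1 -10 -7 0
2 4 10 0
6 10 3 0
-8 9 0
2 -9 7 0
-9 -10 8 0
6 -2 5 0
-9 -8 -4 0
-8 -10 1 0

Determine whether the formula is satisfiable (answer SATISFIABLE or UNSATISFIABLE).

SATISFIABLE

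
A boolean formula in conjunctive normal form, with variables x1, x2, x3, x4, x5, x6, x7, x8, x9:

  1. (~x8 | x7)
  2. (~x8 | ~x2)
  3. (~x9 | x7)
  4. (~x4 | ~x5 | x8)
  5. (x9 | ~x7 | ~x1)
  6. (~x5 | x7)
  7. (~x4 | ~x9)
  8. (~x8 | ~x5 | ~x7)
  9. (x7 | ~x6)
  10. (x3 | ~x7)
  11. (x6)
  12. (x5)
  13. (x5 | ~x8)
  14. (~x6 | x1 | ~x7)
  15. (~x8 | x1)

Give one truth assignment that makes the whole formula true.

x1 = T  x2 = F  x3 = T  x4 = F  x5 = T  x6 = T  x7 = T  x8 = F  x9 = T

Check each clause:
  1. (~x8 | x7) — ~x8 is true.
  2. (~x8 | ~x2) — ~x8 is true.
  3. (~x9 | x7) — x7 is true.
  4. (~x5 | x8 | ~x4) — ~x4 is true.
  5. (~x1 | x9 | ~x7) — x9 is true.
  6. (x7 | ~x5) — x7 is true.
  7. (~x9 | ~x4) — ~x4 is true.
  8. (~x8 | ~x5 | ~x7) — ~x8 is true.
  9. (x7 | ~x6) — x7 is true.
  10. (x3 | ~x7) — x3 is true.
  11. (x6) — x6 is true.
  12. (x5) — x5 is true.
  13. (x5 | ~x8) — ~x8 is true.
  14. (~x6 | x1 | ~x7) — x1 is true.
  15. (~x8 | x1) — ~x8 is true.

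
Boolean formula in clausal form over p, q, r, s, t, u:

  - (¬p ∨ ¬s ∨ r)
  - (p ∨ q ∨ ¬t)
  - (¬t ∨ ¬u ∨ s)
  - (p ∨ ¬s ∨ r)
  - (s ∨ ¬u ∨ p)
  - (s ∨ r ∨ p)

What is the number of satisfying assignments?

Split on p, then s.
  p=1, s=1: forces r=1; q, t, u free → 2^3 = 8.
  p=1, s=0: q, r free; 3 ways for (t,u) × 2^2 = 12.
  p=0, s=1: u free; 3 ways for (q,r,t) × 2^1 = 6.
  p=0, s=0: remaining (q,r,t,u) ∈ {(0,1,0,0); (1,1,0,0); (1,1,1,0)} — 3.
Total: 8 + 12 + 6 + 3 = 29.

29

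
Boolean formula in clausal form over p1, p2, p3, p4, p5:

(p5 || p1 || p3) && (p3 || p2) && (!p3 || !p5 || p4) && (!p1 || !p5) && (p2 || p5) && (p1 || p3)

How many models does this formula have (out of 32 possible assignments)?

Case analysis on p3 and p5:
  p3=T, p5=T: remaining (p1,p2,p4) ∈ {(F,F,T); (F,T,T)} — 2.
  p3=T, p5=F: remaining (p1,p2,p4) ∈ {(F,T,F); (F,T,T); (T,T,F); (T,T,T)} — 4.
  p3=F, p5=T: a clause becomes empty — 0.
  p3=F, p5=F: remaining (p1,p2,p4) ∈ {(T,T,F); (T,T,T)} — 2.
Total: 2 + 4 + 0 + 2 = 8.

8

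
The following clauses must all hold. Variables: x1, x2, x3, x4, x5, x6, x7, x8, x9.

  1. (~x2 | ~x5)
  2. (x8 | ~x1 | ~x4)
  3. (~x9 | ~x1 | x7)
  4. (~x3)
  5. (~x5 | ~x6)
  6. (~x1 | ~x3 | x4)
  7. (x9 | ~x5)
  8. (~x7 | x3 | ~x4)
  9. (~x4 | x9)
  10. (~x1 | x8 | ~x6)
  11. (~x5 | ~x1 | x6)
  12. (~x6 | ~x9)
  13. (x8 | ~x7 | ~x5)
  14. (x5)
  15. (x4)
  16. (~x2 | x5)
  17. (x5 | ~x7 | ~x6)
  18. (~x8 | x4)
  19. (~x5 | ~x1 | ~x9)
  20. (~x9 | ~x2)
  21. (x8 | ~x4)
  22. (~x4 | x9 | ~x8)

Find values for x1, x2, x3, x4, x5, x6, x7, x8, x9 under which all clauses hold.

x1=F, x2=F, x3=F, x4=T, x5=T, x6=F, x7=F, x8=T, x9=T

Unit propagation: (~x3) forces x3 = False.
The clause (x5) is unit: x5 must be True.
The clause (~x2) is unit: x2 must be False.
Unit propagation: (~x6) forces x6 = False.
The clause (x9) is unit: x9 must be True.
Unit propagation: (~x1) forces x1 = False.
(x4) is a unit clause, so x4 = True.
(~x7) is a unit clause, so x7 = False.
The clause (x8) is unit: x8 must be True.
Every clause has at least one true literal under this assignment.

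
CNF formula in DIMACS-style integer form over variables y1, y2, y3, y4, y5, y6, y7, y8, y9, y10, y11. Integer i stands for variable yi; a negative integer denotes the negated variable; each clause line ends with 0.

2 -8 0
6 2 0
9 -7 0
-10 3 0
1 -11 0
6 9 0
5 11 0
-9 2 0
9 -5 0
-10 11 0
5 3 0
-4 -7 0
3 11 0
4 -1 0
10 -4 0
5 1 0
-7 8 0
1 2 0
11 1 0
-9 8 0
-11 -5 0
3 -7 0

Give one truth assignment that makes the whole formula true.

y1=True, y2=True, y3=True, y4=True, y5=False, y6=True, y7=False, y8=True, y9=True, y10=True, y11=True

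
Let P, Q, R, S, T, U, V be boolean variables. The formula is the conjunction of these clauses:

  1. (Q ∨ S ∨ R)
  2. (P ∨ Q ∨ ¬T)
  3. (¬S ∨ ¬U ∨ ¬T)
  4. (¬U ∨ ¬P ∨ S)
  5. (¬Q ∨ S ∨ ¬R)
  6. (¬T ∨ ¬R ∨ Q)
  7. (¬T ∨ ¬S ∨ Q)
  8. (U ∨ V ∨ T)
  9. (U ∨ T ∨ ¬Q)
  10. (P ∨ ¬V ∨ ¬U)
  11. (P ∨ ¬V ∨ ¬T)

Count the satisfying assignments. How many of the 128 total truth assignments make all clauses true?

Case analysis on T and Q:
  T=T, Q=T: 10 of the 32 assignments to (P,R,S,U,V) work.
  T=T, Q=F: a clause becomes empty — 0.
  T=F, Q=T: 7 of the 32 assignments to (P,R,S,U,V) work.
  T=F, Q=F: 13 of the 32 assignments to (P,R,S,U,V) work.
Total: 10 + 0 + 7 + 13 = 30.

30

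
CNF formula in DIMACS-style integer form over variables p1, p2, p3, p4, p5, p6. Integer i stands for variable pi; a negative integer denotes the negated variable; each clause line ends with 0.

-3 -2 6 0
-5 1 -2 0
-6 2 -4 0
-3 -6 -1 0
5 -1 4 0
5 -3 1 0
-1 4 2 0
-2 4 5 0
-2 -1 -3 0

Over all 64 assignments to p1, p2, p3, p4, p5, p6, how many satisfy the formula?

21

Case analysis on p1 and p2:
  p1=1, p2=1: p6 free; 3 ways for (p3,p4,p5) × 2^1 = 6.
  p1=1, p2=0: remaining (p3,p4,p5,p6) ∈ {(0,1,0,0); (0,1,1,0); (1,1,0,0); (1,1,1,0)} — 4.
  p1=0, p2=1: remaining (p3,p4,p5,p6) ∈ {(0,1,0,0); (0,1,0,1)} — 2.
  p1=0, p2=0: 9 of the 16 assignments to (p3,p4,p5,p6) work.
Total: 6 + 4 + 2 + 9 = 21.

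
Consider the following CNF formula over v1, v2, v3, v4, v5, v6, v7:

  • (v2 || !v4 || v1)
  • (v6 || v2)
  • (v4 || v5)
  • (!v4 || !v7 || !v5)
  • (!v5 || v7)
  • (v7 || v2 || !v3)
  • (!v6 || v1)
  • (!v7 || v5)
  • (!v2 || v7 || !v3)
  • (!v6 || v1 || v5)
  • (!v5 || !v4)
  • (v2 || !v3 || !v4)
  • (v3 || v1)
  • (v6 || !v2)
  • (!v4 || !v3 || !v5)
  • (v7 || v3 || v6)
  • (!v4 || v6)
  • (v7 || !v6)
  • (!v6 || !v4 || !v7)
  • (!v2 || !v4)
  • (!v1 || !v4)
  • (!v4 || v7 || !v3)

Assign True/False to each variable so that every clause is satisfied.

Try v1 = True.
  then v4 is forced to False.
  then v5 is forced to True.
  then v7 is forced to True.
The remaining clauses are satisfied by v2 = True, v3 = False, v6 = True.

v1=1  v2=1  v3=0  v4=0  v5=1  v6=1  v7=1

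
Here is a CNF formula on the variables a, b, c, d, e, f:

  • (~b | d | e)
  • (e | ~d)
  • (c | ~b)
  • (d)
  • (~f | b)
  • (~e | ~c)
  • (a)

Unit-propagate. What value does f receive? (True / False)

False

(d) is a unit clause: d = True.
(~d | e) with d = True leaves only e, so e = True.
(~c | ~e): since e = True, the clause reduces to (~c). c = False.
(~b | c) with c = False leaves only ~b, so b = False.
In (b | ~f), b is now false; ~f must hold, so f = False.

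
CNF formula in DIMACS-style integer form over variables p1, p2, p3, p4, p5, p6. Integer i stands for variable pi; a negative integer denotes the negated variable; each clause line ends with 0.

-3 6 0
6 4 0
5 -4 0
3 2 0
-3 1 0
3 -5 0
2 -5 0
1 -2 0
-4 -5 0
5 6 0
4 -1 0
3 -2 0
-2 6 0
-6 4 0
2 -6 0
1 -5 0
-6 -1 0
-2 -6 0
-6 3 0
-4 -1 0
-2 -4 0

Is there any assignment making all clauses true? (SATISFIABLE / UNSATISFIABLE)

UNSATISFIABLE

p6 = True:
  propagation gives p4=True, p5=True; an empty clause results — contradiction.
p6 = False:
  propagation gives p3=False, p4=True, p5=True; an empty clause results — contradiction.
Every branch closes, so no satisfying assignment exists.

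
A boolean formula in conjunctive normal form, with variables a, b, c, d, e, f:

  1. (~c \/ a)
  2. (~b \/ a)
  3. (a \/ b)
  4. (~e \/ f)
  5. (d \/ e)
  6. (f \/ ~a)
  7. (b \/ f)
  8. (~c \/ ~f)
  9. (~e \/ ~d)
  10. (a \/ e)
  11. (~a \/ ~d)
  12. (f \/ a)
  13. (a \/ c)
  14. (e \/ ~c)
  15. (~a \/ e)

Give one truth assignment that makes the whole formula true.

a=1, b=1, c=0, d=0, e=1, f=1

Check each clause:
  1. (~c \/ a) — a is true.
  2. (~b \/ a) — a is true.
  3. (a \/ b) — a is true.
  4. (~e \/ f) — f is true.
  5. (e \/ d) — e is true.
  6. (f \/ ~a) — f is true.
  7. (f \/ b) — b is true.
  8. (~f \/ ~c) — ~c is true.
  9. (~e \/ ~d) — ~d is true.
  10. (e \/ a) — a is true.
  11. (~d \/ ~a) — ~d is true.
  12. (f \/ a) — a is true.
  13. (a \/ c) — a is true.
  14. (e \/ ~c) — ~c is true.
  15. (e \/ ~a) — e is true.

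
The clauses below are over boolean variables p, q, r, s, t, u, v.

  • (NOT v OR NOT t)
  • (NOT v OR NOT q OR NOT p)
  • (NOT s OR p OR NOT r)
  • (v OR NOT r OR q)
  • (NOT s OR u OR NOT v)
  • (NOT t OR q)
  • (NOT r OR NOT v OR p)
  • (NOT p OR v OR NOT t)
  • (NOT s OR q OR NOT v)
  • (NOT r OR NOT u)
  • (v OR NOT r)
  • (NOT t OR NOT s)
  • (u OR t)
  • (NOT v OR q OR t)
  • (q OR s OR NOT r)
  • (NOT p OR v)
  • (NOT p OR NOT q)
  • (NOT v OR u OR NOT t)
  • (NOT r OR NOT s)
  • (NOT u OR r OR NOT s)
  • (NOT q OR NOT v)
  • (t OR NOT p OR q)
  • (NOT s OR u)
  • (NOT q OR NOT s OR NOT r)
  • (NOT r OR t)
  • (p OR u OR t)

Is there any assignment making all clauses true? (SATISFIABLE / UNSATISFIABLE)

SATISFIABLE

Branch on p: take p = False.
The remaining clauses are satisfied by q = False, r = False, s = False, t = False, u = True, v = False.
So p=F, q=F, r=F, s=F, t=F, u=T, v=F is a satisfying assignment.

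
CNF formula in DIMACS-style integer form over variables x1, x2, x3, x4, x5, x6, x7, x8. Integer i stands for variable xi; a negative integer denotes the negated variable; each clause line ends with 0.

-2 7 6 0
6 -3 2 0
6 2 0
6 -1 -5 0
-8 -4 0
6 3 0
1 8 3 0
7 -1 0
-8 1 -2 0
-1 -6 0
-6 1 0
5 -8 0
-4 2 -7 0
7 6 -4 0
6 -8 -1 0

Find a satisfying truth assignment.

x1=False, x2=True, x3=True, x4=True, x5=False, x6=False, x7=True, x8=False

Set x1 = False and propagate.
  then x6 is forced to False.
  then x2 is forced to True.
  then x7 is forced to True.
  then x3 is forced to True.
  then x8 is forced to False.
x4, x5 are now unconstrained; take x4 = True, x5 = False.
Every clause has at least one true literal under this assignment.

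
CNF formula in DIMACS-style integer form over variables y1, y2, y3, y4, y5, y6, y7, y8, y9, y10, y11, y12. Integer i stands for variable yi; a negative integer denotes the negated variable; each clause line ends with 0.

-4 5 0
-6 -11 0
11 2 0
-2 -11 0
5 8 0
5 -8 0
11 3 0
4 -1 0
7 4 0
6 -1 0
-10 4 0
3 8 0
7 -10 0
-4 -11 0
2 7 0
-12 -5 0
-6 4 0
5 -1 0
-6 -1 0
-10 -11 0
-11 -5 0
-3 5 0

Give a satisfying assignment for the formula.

y1 occurs only negated in the remaining clauses — set y1 = False.
y7 occurs only positively in the remaining clauses — set y7 = True.
Set y2 = True and propagate.
  then y11 is forced to False.
  then y3 is forced to True.
  then y5 is forced to True.
  then y12 is forced to False.
Branch on y4: take y4 = True.
y6, y8, y9, y10 are now unconstrained; take y6 = False, y8 = False, y9 = True, y10 = True.

y1=False  y2=True  y3=True  y4=True  y5=True  y6=False  y7=True  y8=False  y9=True  y10=True  y11=False  y12=False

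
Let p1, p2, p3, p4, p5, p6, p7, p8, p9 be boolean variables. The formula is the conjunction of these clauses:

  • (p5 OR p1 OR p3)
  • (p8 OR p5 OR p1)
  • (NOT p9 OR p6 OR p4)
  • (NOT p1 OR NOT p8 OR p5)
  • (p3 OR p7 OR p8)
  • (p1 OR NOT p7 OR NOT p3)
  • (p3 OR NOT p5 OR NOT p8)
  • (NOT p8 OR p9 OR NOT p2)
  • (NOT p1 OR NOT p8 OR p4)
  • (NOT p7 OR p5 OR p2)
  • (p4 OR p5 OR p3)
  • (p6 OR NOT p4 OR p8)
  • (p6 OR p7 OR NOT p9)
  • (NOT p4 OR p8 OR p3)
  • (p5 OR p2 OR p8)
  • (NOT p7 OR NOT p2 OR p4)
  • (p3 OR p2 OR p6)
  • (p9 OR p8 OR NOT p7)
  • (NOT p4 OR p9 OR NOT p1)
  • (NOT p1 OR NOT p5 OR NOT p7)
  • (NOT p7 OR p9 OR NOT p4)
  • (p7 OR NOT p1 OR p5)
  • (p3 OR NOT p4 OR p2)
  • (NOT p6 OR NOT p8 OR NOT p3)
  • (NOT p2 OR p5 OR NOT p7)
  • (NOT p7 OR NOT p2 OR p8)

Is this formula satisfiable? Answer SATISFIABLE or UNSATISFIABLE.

Try p1 = False.
Try p2 = False.
For the remaining variables, p3 = True, p4 = False, p5 = True, p6 = False, p7 = False, p8 = False, p9 = False works.
So p1=False, p2=False, p3=True, p4=False, p5=True, p6=False, p7=False, p8=False, p9=False is a satisfying assignment.

SATISFIABLE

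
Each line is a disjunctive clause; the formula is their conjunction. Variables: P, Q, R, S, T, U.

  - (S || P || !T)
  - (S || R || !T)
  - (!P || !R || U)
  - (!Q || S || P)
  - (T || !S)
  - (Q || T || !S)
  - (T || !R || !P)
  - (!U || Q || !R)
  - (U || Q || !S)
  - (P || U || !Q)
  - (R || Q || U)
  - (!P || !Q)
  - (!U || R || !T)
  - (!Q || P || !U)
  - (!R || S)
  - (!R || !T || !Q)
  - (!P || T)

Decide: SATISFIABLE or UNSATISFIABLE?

SATISFIABLE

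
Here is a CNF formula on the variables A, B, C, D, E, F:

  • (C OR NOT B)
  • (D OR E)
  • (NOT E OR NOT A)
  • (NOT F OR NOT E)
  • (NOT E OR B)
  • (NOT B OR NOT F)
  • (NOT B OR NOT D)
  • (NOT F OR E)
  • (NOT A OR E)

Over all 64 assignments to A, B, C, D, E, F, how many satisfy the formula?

3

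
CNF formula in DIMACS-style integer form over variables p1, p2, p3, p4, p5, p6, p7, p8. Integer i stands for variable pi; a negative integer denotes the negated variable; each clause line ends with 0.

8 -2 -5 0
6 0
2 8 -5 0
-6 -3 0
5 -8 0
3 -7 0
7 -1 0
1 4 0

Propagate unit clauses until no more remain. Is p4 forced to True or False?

Unit clause (p6) sets p6 = True.
(NOT p6 OR NOT p3): since p6 = True, the clause reduces to (NOT p3). p3 = False.
(p3 OR NOT p7): since p3 = False, the clause reduces to (NOT p7). p7 = False.
(NOT p1 OR p7) with p7 = False leaves only NOT p1, so p1 = False.
(p1 OR p4): since p1 = False, the clause reduces to (p4). p4 = True.

True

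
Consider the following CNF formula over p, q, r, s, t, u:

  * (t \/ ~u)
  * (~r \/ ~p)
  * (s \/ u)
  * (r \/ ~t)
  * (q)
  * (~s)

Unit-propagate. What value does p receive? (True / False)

Unit clause (q) sets q = True.
(~s) is a unit clause: s = False.
(u \/ s): since s = False, the clause reduces to (u). u = True.
From (t \/ ~u) and u = True: t = True.
(r \/ ~t) with t = True leaves only r, so r = True.
In (~r \/ ~p), ~r is now false; ~p must hold, so p = False.

False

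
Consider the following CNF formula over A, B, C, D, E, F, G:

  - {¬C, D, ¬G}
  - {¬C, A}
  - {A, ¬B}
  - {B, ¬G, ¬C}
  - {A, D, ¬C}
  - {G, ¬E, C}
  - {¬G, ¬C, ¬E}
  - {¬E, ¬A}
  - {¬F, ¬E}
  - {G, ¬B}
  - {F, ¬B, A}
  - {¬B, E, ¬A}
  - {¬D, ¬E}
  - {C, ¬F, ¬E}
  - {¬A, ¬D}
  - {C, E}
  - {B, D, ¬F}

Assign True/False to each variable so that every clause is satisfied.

A=T  B=F  C=T  D=F  E=F  F=F  G=F

Check each clause:
  1. {¬G, D, ¬C} — ¬G is true.
  2. {A, ¬C} — A is true.
  3. {A, ¬B} — A is true.
  4. {B, ¬G, ¬C} — ¬G is true.
  5. {¬C, D, A} — A is true.
  6. {G, ¬E, C} — C is true.
  7. {¬G, ¬E, ¬C} — ¬G is true.
  8. {¬A, ¬E} — ¬E is true.
  9. {¬F, ¬E} — ¬F is true.
  10. {¬B, G} — ¬B is true.
  11. {F, ¬B, A} — A is true.
  12. {¬B, ¬A, E} — ¬B is true.
  13. {¬D, ¬E} — ¬E is true.
  14. {C, ¬F, ¬E} — ¬F is true.
  15. {¬D, ¬A} — ¬D is true.
  16. {C, E} — C is true.
  17. {¬F, B, D} — ¬F is true.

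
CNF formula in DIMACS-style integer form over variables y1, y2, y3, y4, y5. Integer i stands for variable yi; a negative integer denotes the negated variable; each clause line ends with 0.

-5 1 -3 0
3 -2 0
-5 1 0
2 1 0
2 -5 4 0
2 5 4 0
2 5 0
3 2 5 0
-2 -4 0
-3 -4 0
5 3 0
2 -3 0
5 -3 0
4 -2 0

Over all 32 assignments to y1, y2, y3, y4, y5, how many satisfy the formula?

1

The models are:
  y1=1 y2=0 y3=0 y4=1 y5=1
Count: 1.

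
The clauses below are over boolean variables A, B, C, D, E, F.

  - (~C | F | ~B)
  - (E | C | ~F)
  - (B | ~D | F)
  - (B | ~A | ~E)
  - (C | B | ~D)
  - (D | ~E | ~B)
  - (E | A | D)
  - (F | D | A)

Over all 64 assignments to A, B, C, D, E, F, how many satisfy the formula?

Split on B, then D.
  B=1, D=1: A free; 5 ways for (C,E,F) × 2^1 = 10.
  B=1, D=0: remaining (A,C,E,F) ∈ {(1,0,0,0); (1,1,0,1)} — 2.
  B=0, D=1: remaining (A,C,E,F) ∈ {(0,1,0,1); (0,1,1,1); (1,1,0,1)} — 3.
  B=0, D=0: 5 of the 16 assignments to (A,C,E,F) work.
Total: 10 + 2 + 3 + 5 = 20.

20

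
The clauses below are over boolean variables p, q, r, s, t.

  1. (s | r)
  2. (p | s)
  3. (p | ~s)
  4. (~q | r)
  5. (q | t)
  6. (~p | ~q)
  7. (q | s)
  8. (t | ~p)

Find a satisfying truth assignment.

Pure literal: r appears only positively; assign r = True.
Pure literal: t appears only positively; assign t = True.
Try p = True.
  then q is forced to False.
  then s is forced to True.
Check each clause:
  1. (r | s) — r is true.
  2. (s | p) — p is true.
  3. (~s | p) — p is true.
  4. (r | ~q) — r is true.
  5. (t | q) — t is true.
  6. (~p | ~q) — ~q is true.
  7. (q | s) — s is true.
  8. (~p | t) — t is true.

p=T, q=F, r=T, s=T, t=T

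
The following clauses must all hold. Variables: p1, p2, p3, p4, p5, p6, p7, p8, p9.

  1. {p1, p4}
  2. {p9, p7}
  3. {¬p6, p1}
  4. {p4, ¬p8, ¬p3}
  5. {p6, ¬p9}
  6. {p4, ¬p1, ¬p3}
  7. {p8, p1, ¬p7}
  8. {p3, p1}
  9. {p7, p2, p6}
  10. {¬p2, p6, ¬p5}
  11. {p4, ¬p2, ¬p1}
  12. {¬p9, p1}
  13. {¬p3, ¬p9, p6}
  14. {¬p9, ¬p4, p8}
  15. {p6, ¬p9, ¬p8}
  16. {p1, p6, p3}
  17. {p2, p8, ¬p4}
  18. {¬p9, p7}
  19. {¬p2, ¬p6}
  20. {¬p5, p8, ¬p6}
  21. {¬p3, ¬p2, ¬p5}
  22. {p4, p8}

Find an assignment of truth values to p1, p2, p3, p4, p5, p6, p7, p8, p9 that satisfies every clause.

p5 occurs only negated in the remaining clauses — set p5 = False.
Try p1 = True.
Try p2 = False.
Set p3 = False and propagate.
For the remaining variables, p4 = True, p6 = True, p7 = True, p8 = True, p9 = True works.
Check each clause:
  1. {p1, p4} — p1 is true.
  2. {p7, p9} — p9 is true.
  3. {p1, ¬p6} — p1 is true.
  4. {¬p3, p4, ¬p8} — p4 is true.
  5. {p6, ¬p9} — p6 is true.
  6. {p4, ¬p1, ¬p3} — p4 is true.
  7. {p1, p8, ¬p7} — p8 is true.
  8. {p1, p3} — p1 is true.
  9. {p2, p7, p6} — p6 is true.
  10. {p6, ¬p5, ¬p2} — ¬p5 is true.
  11. {¬p2, p4, ¬p1} — p4 is true.
  12. {p1, ¬p9} — p1 is true.
  13. {¬p9, ¬p3, p6} — ¬p3 is true.
  14. {p8, ¬p4, ¬p9} — p8 is true.
  15. {¬p9, ¬p8, p6} — p6 is true.
  16. {p1, p6, p3} — p1 is true.
  17. {p8, p2, ¬p4} — p8 is true.
  18. {¬p9, p7} — p7 is true.
  19. {¬p2, ¬p6} — ¬p2 is true.
  20. {¬p5, p8, ¬p6} — p8 is true.
  21. {¬p3, ¬p2, ¬p5} — ¬p5 is true.
  22. {p4, p8} — p8 is true.

p1=True, p2=False, p3=False, p4=True, p5=False, p6=True, p7=True, p8=True, p9=True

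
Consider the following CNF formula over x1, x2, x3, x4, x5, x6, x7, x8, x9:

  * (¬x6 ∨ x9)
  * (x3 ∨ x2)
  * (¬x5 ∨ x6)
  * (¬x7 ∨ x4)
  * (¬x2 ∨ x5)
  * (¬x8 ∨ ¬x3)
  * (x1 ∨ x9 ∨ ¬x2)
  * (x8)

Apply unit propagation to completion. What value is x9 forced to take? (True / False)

True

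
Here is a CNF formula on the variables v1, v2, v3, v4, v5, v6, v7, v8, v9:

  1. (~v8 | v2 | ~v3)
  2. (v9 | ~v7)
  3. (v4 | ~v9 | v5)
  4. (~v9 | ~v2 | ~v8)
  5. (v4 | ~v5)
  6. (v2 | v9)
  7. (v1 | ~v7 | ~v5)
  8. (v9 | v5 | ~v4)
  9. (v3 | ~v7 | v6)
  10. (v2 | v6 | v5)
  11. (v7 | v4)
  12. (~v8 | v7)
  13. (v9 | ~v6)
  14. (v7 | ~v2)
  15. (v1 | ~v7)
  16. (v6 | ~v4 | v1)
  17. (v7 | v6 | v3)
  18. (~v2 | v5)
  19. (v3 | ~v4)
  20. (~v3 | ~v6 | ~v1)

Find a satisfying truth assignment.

v1=True, v2=True, v3=True, v4=True, v5=True, v6=False, v7=True, v8=False, v9=True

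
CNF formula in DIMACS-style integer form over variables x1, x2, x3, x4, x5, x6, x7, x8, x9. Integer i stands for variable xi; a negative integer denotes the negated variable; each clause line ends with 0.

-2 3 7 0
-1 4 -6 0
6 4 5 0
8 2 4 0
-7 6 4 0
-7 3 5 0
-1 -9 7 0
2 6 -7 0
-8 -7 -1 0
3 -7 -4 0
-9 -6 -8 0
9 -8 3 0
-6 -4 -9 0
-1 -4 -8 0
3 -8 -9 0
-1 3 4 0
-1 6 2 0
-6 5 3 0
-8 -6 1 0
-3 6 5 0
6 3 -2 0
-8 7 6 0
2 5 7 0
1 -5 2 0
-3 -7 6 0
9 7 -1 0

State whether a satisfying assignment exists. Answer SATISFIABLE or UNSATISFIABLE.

SATISFIABLE

Try x1 = False.
Branch on x2: take x2 = True.
The remaining clauses are satisfied by x3 = True, x4 = False, x5 = False, x6 = True, x7 = False, x8 = False, x9 = True.
So x1 = False, x2 = True, x3 = True, x4 = False, x5 = False, x6 = True, x7 = False, x8 = False, x9 = True is a satisfying assignment.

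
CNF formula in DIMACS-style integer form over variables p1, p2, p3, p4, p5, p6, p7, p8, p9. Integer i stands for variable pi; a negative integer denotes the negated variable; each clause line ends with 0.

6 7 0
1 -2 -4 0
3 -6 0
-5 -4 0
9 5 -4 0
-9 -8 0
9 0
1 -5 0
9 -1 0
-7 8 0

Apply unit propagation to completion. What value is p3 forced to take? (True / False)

True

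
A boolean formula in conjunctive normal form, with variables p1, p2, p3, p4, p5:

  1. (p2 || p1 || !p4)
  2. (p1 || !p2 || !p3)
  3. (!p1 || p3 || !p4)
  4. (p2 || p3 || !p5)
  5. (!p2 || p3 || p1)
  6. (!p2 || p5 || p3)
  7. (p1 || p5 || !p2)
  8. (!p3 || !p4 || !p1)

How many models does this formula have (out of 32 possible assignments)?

Case analysis on p1 and p2:
  p1=T, p2=T: remaining (p3,p4,p5) ∈ {(F,F,T); (T,F,F); (T,F,T)} — 3.
  p1=T, p2=F: remaining (p3,p4,p5) ∈ {(F,F,F); (T,F,F); (T,F,T)} — 3.
  p1=F, p2=T: a clause becomes empty — 0.
  p1=F, p2=F: remaining (p3,p4,p5) ∈ {(F,F,F); (T,F,F); (T,F,T)} — 3.
Total: 3 + 3 + 0 + 3 = 9.

9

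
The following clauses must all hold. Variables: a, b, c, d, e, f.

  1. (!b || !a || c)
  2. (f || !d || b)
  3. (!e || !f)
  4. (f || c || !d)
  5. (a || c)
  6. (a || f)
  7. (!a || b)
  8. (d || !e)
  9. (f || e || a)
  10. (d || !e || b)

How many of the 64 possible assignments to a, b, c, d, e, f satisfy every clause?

Case analysis on a and f:
  a=1, f=1: remaining (b,c,d,e) ∈ {(1,1,0,0); (1,1,1,0)} — 2.
  a=1, f=0: remaining (b,c,d,e) ∈ {(1,1,0,0); (1,1,1,0); (1,1,1,1)} — 3.
  a=0, f=1: remaining (b,c,d,e) ∈ {(0,1,0,0); (0,1,1,0); (1,1,0,0); (1,1,1,0)} — 4.
  a=0, f=0: a clause becomes empty — 0.
Total: 2 + 3 + 4 + 0 = 9.

9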